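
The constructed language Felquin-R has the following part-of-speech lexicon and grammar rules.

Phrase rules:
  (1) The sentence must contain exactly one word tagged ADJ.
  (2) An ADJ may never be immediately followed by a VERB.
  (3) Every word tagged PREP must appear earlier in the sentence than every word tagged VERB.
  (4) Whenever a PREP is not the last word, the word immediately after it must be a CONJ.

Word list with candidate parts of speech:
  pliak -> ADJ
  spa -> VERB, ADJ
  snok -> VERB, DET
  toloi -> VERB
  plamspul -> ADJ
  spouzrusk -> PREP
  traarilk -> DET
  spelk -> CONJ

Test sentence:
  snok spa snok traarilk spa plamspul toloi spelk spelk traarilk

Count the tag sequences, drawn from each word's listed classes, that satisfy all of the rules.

Candidates per position — 1:snok {VERB,DET}; 2:spa {VERB,ADJ}; 3:snok {VERB,DET}; 4:traarilk {DET}; 5:spa {VERB,ADJ}; 6:plamspul {ADJ}; 7:toloi {VERB}; 8:spelk {CONJ}; 9:spelk {CONJ}; 10:traarilk {DET}.
There are 16 candidate sequences in total.
Rule 2 cannot be satisfied by any choice of tags from the lexicon.
So there is no consistent tagging.
Count = 0.

0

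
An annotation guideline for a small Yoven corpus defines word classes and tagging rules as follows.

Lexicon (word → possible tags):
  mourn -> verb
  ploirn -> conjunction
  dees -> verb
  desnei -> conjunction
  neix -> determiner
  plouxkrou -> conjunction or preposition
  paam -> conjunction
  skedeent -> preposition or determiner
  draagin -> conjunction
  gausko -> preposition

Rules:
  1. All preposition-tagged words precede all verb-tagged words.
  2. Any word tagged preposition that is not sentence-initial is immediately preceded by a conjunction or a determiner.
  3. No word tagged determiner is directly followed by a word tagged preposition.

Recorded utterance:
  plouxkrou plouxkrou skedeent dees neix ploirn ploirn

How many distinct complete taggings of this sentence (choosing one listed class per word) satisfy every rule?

5

Candidates per position — 1:plouxkrou {conjunction,preposition}; 2:plouxkrou {conjunction,preposition}; 3:skedeent {preposition,determiner}; 4:dees {verb}; 5:neix {determiner}; 6:ploirn {conjunction}; 7:ploirn {conjunction}.
There are 8 candidate sequences in total.
The sequences that satisfy every rule: conjunction conjunction preposition verb determiner conjunction conjunction; conjunction conjunction determiner verb determiner conjunction conjunction; conjunction preposition determiner verb determiner conjunction conjunction; preposition conjunction preposition verb determiner conjunction conjunction; preposition conjunction determiner verb determiner conjunction conjunction.
Count = 5.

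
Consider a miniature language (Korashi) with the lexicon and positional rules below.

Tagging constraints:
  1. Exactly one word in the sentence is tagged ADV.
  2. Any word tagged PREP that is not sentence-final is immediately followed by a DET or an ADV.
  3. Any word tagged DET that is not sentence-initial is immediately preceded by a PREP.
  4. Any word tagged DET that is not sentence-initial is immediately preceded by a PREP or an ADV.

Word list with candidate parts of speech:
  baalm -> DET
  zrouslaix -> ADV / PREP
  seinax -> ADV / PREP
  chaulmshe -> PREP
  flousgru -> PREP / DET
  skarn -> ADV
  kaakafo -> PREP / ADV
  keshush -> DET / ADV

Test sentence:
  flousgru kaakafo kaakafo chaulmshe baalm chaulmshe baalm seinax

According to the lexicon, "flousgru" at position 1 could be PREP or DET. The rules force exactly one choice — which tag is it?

Candidates per position — 1:flousgru {PREP,DET}; 2:kaakafo {PREP,ADV}; 3:kaakafo {PREP,ADV}; 4:chaulmshe {PREP}; 5:baalm {DET}; 6:chaulmshe {PREP}; 7:baalm {DET}; 8:seinax {ADV,PREP}.
Word 3 cannot be PREP — rule 2 would then fail for every completion. It is ADV.
Word 8 cannot be ADV — rule 1 would then fail for every completion. It is PREP.
Word 2 cannot be ADV — rule 1 would then fail for every completion. It is PREP.
Word 1 cannot be PREP — rule 2 would then fail for every completion. It is DET.
The unique satisfying tagging is: DET PREP ADV PREP DET PREP DET PREP.
Checking: rule 1 satisfied; rule 2 satisfied; rule 3 satisfied; rule 4 satisfied.

DET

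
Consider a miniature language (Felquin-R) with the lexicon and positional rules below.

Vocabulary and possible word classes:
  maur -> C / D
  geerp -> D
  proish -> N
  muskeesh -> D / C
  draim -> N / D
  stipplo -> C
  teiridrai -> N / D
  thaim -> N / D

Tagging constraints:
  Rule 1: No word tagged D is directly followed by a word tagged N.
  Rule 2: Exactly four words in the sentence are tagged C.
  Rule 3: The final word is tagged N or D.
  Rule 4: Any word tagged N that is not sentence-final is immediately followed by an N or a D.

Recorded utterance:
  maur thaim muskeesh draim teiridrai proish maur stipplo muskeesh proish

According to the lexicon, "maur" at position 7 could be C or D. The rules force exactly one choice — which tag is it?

D

Candidates per position — 1:maur {C,D}; 2:thaim {N,D}; 3:muskeesh {D,C}; 4:draim {N,D}; 5:teiridrai {N,D}; 6:proish {N}; 7:maur {C,D}; 8:stipplo {C}; 9:muskeesh {D,C}; 10:proish {N}.
Word 3 cannot be D — rule 1 would then fail for every completion. It is C.
Word 4 cannot be D — rule 1 would then fail for every completion. It is N.
Word 5 cannot be D — rule 1 would then fail for every completion. It is N.
Word 7 cannot be C — rule 4 would then fail for every completion. It is D.
Word 9 cannot be D — rule 1 would then fail for every completion. It is C.
Word 1 cannot be D — rule 2 would then fail for every completion. It is C.
Word 2 cannot be N — rule 4 would then fail for every completion. It is D.
So the tagging must be: C D C N N N D C C N.
Verifying each rule — rule 1 satisfied; rule 2 satisfied; rule 3 satisfied; rule 4 satisfied.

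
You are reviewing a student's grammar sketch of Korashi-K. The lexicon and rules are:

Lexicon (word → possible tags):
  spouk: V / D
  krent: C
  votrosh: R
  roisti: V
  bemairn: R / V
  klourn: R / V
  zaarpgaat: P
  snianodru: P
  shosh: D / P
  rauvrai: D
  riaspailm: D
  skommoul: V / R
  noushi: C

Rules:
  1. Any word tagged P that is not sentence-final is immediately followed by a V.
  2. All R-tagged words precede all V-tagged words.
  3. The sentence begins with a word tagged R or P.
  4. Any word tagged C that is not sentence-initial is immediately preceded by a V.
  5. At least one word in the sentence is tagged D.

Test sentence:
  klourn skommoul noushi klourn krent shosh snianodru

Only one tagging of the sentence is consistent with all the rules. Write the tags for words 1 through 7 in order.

Candidates per position — 1:klourn {R,V}; 2:skommoul {V,R}; 3:noushi {C}; 4:klourn {R,V}; 5:krent {C}; 6:shosh {D,P}; 7:snianodru {P}.
If word 1 were V, no tagging could satisfy rule 3; so word 1 is R.
If word 2 were R, no tagging could satisfy rule 4; so word 2 is V.
If word 4 were R, no tagging could satisfy rule 2; so word 4 is V.
If word 6 were P, no tagging could satisfy rule 1; so word 6 is D.
The only consistent sequence is: R V C V C D P.
Check: rule 1 ✓; rule 2 ✓; rule 3 ✓; rule 4 ✓; rule 5 ✓.

R V C V C D P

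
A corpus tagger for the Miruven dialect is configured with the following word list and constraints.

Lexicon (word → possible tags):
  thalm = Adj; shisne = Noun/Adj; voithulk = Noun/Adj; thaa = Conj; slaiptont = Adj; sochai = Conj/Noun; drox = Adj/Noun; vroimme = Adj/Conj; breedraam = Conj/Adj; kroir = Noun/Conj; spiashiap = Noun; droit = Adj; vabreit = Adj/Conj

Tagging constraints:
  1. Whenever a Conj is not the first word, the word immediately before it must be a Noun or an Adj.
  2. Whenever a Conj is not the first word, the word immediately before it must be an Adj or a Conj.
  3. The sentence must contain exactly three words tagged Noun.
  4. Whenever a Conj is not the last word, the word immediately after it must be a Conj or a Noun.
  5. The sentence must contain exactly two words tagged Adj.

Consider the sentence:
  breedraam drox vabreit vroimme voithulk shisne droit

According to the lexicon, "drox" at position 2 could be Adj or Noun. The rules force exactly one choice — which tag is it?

Noun

Candidates per position — 1:breedraam {Conj,Adj}; 2:drox {Adj,Noun}; 3:vabreit {Adj,Conj}; 4:vroimme {Adj,Conj}; 5:voithulk {Noun,Adj}; 6:shisne {Noun,Adj}; 7:droit {Adj}.
Word 2 cannot be Adj — rule 3 would then fail for every completion. It is Noun.
Word 3 cannot be Conj — rule 2 would then fail for every completion. It is Adj.
Word 4 cannot be Adj — rule 5 would then fail for every completion. It is Conj.
Word 5 cannot be Adj — rule 3 would then fail for every completion. It is Noun.
Word 6 cannot be Adj — rule 3 would then fail for every completion. It is Noun.
Word 1 cannot be Adj — rule 5 would then fail for every completion. It is Conj.
The only consistent sequence is: Conj Noun Adj Conj Noun Noun Adj.
Rule-by-rule: rule 1 ✓; rule 2 ✓; rule 3 ✓; rule 4 ✓; rule 5 ✓.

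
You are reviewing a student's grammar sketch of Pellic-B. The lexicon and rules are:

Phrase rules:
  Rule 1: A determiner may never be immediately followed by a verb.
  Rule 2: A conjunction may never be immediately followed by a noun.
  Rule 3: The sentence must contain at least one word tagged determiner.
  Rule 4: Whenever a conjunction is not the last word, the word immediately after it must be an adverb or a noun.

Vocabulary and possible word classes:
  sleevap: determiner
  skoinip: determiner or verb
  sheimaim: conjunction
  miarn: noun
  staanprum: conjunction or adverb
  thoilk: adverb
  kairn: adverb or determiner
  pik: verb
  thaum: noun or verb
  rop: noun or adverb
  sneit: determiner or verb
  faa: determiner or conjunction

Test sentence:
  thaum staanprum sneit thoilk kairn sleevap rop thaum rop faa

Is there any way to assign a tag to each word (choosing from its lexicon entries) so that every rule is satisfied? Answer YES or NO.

Candidates per position — 1:thaum {noun,verb}; 2:staanprum {conjunction,adverb}; 3:sneit {determiner,verb}; 4:thoilk {adverb}; 5:kairn {adverb,determiner}; 6:sleevap {determiner}; 7:rop {noun,adverb}; 8:thaum {noun,verb}; 9:rop {noun,adverb}; 10:faa {determiner,conjunction}.
One satisfying assignment: noun adverb determiner adverb adverb determiner noun verb adverb conjunction.
Verifying each rule — rule 1 satisfied; rule 2 satisfied; rule 3 satisfied; rule 4 satisfied.

YES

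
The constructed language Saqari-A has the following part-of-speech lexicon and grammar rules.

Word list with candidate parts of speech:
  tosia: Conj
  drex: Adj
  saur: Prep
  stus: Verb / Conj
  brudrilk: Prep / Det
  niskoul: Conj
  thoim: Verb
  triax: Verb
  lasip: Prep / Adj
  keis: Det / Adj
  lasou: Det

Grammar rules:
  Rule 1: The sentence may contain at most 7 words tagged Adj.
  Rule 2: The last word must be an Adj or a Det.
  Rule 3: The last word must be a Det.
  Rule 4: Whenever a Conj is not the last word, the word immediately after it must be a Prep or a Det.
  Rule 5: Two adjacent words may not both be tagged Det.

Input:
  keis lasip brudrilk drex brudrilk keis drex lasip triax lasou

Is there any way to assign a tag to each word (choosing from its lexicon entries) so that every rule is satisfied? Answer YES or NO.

Candidates per position — 1:keis {Det,Adj}; 2:lasip {Prep,Adj}; 3:brudrilk {Prep,Det}; 4:drex {Adj}; 5:brudrilk {Prep,Det}; 6:keis {Det,Adj}; 7:drex {Adj}; 8:lasip {Prep,Adj}; 9:triax {Verb}; 10:lasou {Det}.
One satisfying assignment: Det Prep Prep Adj Prep Det Adj Adj Verb Det.
Checking: rule 1 holds; rule 2 holds; rule 3 holds; rule 4 holds; rule 5 holds.

YES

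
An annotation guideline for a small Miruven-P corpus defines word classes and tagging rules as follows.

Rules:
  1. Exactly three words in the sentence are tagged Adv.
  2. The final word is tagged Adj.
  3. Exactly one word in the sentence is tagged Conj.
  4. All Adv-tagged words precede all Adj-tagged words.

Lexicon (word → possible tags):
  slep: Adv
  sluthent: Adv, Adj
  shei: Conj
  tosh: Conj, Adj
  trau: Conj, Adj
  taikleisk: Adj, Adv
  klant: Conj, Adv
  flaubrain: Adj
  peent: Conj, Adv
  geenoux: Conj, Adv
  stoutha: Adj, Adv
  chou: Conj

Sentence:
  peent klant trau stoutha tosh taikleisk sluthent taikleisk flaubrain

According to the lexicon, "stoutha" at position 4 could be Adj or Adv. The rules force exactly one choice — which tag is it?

Candidates per position — 1:peent {Conj,Adv}; 2:klant {Conj,Adv}; 3:trau {Conj,Adj}; 4:stoutha {Adj,Adv}; 5:tosh {Conj,Adj}; 6:taikleisk {Adj,Adv}; 7:sluthent {Adv,Adj}; 8:taikleisk {Adj,Adv}; 9:flaubrain {Adj}.
Position 4: the remaining choice is settled jointly with positions 1, 2, 3, 5, 6, 7, 8 — only Adv at position 4 is part of a tagging that satisfies every rule.
That leaves exactly one tagging: Adv Adv Conj Adv Adj Adj Adj Adj Adj.
Verifying each rule — rule 1 holds; rule 2 holds; rule 3 holds; rule 4 holds.

Adv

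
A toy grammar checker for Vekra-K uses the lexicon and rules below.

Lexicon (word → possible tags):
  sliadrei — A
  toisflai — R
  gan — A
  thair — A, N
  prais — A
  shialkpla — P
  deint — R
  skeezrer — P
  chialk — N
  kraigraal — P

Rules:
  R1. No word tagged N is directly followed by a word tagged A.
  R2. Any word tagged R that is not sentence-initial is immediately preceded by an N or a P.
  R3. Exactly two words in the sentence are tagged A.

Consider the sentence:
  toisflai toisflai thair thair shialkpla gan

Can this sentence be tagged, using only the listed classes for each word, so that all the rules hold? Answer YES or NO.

Candidates per position — 1:toisflai {R}; 2:toisflai {R}; 3:thair {A,N}; 4:thair {A,N}; 5:shialkpla {P}; 6:gan {A}.
Rule 2 cannot be satisfied by any choice of tags from the lexicon.
So there is no consistent tagging.

NO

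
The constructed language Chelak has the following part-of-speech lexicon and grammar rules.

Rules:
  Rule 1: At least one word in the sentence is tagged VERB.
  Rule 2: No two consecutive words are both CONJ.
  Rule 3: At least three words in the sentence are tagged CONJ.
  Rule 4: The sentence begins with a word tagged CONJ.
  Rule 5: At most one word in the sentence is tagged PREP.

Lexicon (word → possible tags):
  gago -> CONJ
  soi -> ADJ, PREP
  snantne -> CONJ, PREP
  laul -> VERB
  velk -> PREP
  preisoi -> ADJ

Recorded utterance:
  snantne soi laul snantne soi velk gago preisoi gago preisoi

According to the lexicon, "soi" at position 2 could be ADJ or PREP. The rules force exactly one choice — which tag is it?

Candidates per position — 1:snantne {CONJ,PREP}; 2:soi {ADJ,PREP}; 3:laul {VERB}; 4:snantne {CONJ,PREP}; 5:soi {ADJ,PREP}; 6:velk {PREP}; 7:gago {CONJ}; 8:preisoi {ADJ}; 9:gago {CONJ}; 10:preisoi {ADJ}.
At position 1, choosing PREP makes rule 4 impossible to satisfy; hence CONJ.
At position 2, choosing PREP makes rule 5 impossible to satisfy; hence ADJ.
At position 4, choosing PREP makes rule 5 impossible to satisfy; hence CONJ.
At position 5, choosing PREP makes rule 5 impossible to satisfy; hence ADJ.
The only consistent sequence is: CONJ ADJ VERB CONJ ADJ PREP CONJ ADJ CONJ ADJ.
Verifying each rule — rule 1 ok; rule 2 ok; rule 3 ok; rule 4 ok; rule 5 ok.

ADJ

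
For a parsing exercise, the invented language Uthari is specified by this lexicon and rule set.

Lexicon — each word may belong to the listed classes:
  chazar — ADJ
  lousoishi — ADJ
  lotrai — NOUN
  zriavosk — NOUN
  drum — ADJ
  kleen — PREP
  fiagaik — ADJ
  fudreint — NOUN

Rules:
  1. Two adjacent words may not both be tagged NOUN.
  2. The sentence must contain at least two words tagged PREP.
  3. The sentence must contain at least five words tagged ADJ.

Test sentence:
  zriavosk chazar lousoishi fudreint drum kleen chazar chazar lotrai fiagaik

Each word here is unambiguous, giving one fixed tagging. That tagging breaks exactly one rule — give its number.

Fixed tagging: NOUN ADJ ADJ NOUN ADJ PREP ADJ ADJ NOUN ADJ.
Applying the rules: R1 ok, R2 fails, R3 ok.
Only rule 2 fails.

2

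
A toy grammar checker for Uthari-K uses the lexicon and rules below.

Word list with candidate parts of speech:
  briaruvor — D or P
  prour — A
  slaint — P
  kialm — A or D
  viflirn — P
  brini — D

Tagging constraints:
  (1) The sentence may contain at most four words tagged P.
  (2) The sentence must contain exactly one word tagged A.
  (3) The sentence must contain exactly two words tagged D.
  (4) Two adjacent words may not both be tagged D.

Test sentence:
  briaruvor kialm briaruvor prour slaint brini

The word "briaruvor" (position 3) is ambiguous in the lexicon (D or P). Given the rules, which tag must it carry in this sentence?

Candidates per position — 1:briaruvor {D,P}; 2:kialm {A,D}; 3:briaruvor {D,P}; 4:prour {A}; 5:slaint {P}; 6:brini {D}.
Word 2 cannot be A — rule 2 would then fail for every completion. It is D.
Word 3 cannot be D — rule 3 would then fail for every completion. It is P.
Word 1 cannot be D — rule 3 would then fail for every completion. It is P.
So the tagging must be: P D P A P D.
Checking: rule 1 ✓; rule 2 ✓; rule 3 ✓; rule 4 ✓.

P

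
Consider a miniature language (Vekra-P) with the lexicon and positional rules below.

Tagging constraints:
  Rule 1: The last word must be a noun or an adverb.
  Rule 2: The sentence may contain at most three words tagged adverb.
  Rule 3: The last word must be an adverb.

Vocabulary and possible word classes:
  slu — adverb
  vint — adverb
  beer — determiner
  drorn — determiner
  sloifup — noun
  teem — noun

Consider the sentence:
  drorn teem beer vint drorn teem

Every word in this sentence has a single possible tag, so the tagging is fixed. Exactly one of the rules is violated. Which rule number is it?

3

Fixed tagging: determiner noun determiner adverb determiner noun.
Checking each rule: R1 ok, R2 ok, R3 fails.
Only rule 3 fails.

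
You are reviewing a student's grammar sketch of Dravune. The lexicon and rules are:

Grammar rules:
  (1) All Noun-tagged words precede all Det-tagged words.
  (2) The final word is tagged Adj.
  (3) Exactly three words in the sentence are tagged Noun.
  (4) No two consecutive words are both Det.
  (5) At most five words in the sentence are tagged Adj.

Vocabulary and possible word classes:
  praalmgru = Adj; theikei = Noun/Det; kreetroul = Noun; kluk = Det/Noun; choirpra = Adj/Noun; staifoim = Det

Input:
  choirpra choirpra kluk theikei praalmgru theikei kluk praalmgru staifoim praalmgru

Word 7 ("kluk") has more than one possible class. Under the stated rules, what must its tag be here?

Candidates per position — 1:choirpra {Adj,Noun}; 2:choirpra {Adj,Noun}; 3:kluk {Det,Noun}; 4:theikei {Noun,Det}; 5:praalmgru {Adj}; 6:theikei {Noun,Det}; 7:kluk {Det,Noun}; 8:praalmgru {Adj}; 9:staifoim {Det}; 10:praalmgru {Adj}.
Position 7: the remaining choice is settled jointly with positions 1, 2, 3, 4, 6 — only Det at position 7 is part of a tagging that satisfies every rule.
The unique satisfying tagging is: Adj Adj Noun Noun Adj Noun Det Adj Det Adj.
Verifying each rule — rule 1 ✓; rule 2 ✓; rule 3 ✓; rule 4 ✓; rule 5 ✓.

Det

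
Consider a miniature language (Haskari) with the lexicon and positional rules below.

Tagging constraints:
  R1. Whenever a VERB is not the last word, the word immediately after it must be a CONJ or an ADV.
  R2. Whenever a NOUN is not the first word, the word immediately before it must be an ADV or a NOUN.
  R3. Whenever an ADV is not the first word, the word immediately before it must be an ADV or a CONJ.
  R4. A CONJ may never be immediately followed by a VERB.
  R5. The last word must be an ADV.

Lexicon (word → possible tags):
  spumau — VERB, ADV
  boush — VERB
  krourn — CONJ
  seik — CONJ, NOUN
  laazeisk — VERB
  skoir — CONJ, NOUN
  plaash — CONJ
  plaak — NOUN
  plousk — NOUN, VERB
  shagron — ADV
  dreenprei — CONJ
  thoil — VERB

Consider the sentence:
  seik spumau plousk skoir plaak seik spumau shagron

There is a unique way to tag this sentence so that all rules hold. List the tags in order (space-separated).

Candidates per position — 1:seik {CONJ,NOUN}; 2:spumau {VERB,ADV}; 3:plousk {NOUN,VERB}; 4:skoir {CONJ,NOUN}; 5:plaak {NOUN}; 6:seik {CONJ,NOUN}; 7:spumau {VERB,ADV}; 8:shagron {ADV}.
Word 2 cannot be VERB — rule 1 would then fail for every completion. It is ADV.
Word 3 cannot be VERB — rule 2 would then fail for every completion. It is NOUN.
Word 4 cannot be CONJ — rule 2 would then fail for every completion. It is NOUN.
Word 6 cannot be NOUN — rule 3 would then fail for every completion. It is CONJ.
Word 7 cannot be VERB — rule 3 would then fail for every completion. It is ADV.
Word 1 cannot be NOUN — rule 3 would then fail for every completion. It is CONJ.
So the tagging must be: CONJ ADV NOUN NOUN NOUN CONJ ADV ADV.
Checking: rule 1 ✓; rule 2 ✓; rule 3 ✓; rule 4 ✓; rule 5 ✓.

CONJ ADV NOUN NOUN NOUN CONJ ADV ADV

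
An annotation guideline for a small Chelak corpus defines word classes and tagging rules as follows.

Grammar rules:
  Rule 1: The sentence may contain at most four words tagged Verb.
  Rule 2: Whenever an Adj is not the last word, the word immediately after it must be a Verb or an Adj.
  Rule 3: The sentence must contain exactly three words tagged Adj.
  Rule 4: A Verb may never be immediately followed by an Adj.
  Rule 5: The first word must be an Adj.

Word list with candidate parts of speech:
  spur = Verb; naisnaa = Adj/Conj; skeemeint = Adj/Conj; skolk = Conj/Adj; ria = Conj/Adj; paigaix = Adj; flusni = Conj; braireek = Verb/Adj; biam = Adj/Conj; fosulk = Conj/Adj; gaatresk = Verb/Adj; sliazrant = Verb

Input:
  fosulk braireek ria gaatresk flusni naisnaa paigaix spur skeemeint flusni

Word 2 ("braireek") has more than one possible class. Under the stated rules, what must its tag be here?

Verb

Candidates per position — 1:fosulk {Conj,Adj}; 2:braireek {Verb,Adj}; 3:ria {Conj,Adj}; 4:gaatresk {Verb,Adj}; 5:flusni {Conj}; 6:naisnaa {Adj,Conj}; 7:paigaix {Adj}; 8:spur {Verb}; 9:skeemeint {Adj,Conj}; 10:flusni {Conj}.
At position 1, choosing Conj makes rule 5 impossible to satisfy; hence Adj.
At position 4, choosing Adj makes rule 2 impossible to satisfy; hence Verb.
At position 9, choosing Adj makes rule 2 impossible to satisfy; hence Conj.
Position 2: the remaining choice is settled jointly with positions 3, 6 — only Verb at position 2 is part of a tagging that satisfies every rule.
The unique satisfying tagging is: Adj Verb Conj Verb Conj Adj Adj Verb Conj Conj.
Rule-by-rule: rule 1 ok; rule 2 ok; rule 3 ok; rule 4 ok; rule 5 ok.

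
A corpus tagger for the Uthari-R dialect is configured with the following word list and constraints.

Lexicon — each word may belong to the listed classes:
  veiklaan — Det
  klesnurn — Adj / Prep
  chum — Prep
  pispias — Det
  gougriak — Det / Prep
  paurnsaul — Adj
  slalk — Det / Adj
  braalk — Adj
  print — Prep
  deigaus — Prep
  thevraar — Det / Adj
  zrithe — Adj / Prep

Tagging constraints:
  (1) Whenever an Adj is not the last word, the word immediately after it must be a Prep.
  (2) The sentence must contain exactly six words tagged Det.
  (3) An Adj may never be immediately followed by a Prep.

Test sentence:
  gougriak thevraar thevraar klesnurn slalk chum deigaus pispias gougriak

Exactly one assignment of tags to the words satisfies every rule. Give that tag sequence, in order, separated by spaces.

Det Det Det Prep Det Prep Prep Det Det

Candidates per position — 1:gougriak {Det,Prep}; 2:thevraar {Det,Adj}; 3:thevraar {Det,Adj}; 4:klesnurn {Adj,Prep}; 5:slalk {Det,Adj}; 6:chum {Prep}; 7:deigaus {Prep}; 8:pispias {Det}; 9:gougriak {Det,Prep}.
Position 1: Prep is ruled out by rule 2; that leaves Det.
Position 2: Adj is ruled out by rule 1; that leaves Det.
Position 3: Adj is ruled out by rule 2; that leaves Det.
Position 4: Adj is ruled out by rule 1; that leaves Prep.
Position 5: Adj is ruled out by rule 2; that leaves Det.
Position 9: Prep is ruled out by rule 2; that leaves Det.
So the tagging must be: Det Det Det Prep Det Prep Prep Det Det.
Checking: rule 1 holds; rule 2 holds; rule 3 holds.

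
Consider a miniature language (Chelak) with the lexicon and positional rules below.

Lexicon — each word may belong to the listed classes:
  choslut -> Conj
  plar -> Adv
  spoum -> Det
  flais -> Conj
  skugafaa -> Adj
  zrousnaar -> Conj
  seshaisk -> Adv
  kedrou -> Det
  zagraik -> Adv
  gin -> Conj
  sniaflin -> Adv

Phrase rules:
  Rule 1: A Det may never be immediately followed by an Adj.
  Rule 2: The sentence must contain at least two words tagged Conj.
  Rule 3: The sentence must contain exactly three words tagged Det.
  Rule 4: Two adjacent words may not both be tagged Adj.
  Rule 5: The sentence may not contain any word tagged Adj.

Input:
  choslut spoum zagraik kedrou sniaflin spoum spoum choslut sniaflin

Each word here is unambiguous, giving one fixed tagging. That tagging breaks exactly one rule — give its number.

Fixed tagging: Conj Det Adv Det Adv Det Det Conj Adv.
Checking each rule: R1 holds, R2 holds, R3 violated, R4 holds, R5 holds.
Only rule 3 fails.

3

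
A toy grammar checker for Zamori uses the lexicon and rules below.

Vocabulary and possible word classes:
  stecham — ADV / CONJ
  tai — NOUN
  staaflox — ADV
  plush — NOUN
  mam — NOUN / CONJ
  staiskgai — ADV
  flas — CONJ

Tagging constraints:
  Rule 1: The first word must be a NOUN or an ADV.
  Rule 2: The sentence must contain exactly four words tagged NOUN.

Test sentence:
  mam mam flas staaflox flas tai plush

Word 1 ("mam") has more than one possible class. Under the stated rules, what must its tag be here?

Candidates per position — 1:mam {NOUN,CONJ}; 2:mam {NOUN,CONJ}; 3:flas {CONJ}; 4:staaflox {ADV}; 5:flas {CONJ}; 6:tai {NOUN}; 7:plush {NOUN}.
If word 1 were CONJ, no tagging could satisfy rule 1; so word 1 is NOUN.
If word 2 were CONJ, no tagging could satisfy rule 2; so word 2 is NOUN.
So the tagging must be: NOUN NOUN CONJ ADV CONJ NOUN NOUN.
Check: rule 1 ok; rule 2 ok.

NOUN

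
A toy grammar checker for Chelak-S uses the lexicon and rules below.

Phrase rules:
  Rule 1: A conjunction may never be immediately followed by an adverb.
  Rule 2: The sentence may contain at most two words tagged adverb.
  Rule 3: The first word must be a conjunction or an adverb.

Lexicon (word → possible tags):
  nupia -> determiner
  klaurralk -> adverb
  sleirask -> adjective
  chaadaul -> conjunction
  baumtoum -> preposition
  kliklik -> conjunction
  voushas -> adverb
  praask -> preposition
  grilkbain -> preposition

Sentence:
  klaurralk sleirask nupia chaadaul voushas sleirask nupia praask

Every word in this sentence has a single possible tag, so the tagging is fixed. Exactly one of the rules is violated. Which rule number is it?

1

Fixed tagging: adverb adjective determiner conjunction adverb adjective determiner preposition.
Applying the rules: R1 violated, R2 holds, R3 holds.
Only rule 1 fails.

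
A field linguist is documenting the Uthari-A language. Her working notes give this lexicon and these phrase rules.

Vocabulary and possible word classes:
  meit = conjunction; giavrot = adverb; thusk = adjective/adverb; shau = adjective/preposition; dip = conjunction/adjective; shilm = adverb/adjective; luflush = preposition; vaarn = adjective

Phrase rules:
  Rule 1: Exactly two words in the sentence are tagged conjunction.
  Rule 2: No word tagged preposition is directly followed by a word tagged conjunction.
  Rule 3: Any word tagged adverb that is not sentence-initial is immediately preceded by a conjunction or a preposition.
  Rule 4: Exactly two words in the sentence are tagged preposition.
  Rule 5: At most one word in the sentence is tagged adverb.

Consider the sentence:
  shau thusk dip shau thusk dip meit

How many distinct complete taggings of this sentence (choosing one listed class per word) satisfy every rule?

Candidates per position — 1:shau {adjective,preposition}; 2:thusk {adjective,adverb}; 3:dip {conjunction,adjective}; 4:shau {adjective,preposition}; 5:thusk {adjective,adverb}; 6:dip {conjunction,adjective}; 7:meit {conjunction}.
There are 64 candidate sequences in total.
Checking each against the rules leaves 6 sequences.
Count = 6.

6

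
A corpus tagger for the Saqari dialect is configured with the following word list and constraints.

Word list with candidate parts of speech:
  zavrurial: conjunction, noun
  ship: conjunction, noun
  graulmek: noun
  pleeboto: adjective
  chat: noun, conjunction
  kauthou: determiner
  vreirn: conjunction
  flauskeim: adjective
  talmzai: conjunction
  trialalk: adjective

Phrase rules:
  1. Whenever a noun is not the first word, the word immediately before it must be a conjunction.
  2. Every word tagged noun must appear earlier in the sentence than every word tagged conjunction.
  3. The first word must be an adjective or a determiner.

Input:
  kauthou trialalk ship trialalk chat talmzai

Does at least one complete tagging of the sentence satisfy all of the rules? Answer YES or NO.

Candidates per position — 1:kauthou {determiner}; 2:trialalk {adjective}; 3:ship {conjunction,noun}; 4:trialalk {adjective}; 5:chat {noun,conjunction}; 6:talmzai {conjunction}.
One satisfying assignment: determiner adjective conjunction adjective conjunction conjunction.
Verifying each rule — rule 1 ok; rule 2 ok; rule 3 ok.

YES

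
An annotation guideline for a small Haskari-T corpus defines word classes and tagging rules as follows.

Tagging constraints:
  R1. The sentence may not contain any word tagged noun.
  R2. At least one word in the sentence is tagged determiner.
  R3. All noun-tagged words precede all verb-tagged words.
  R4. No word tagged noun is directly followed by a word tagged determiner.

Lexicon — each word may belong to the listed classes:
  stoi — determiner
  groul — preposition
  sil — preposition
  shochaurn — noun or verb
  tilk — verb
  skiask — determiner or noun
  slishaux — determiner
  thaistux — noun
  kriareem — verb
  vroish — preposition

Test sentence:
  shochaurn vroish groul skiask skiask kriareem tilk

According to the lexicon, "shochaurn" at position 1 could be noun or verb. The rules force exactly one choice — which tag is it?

verb

Candidates per position — 1:shochaurn {noun,verb}; 2:vroish {preposition}; 3:groul {preposition}; 4:skiask {determiner,noun}; 5:skiask {determiner,noun}; 6:kriareem {verb}; 7:tilk {verb}.
If word 1 were noun, no tagging could satisfy rule 1; so word 1 is verb.
If word 4 were noun, no tagging could satisfy rule 1; so word 4 is determiner.
If word 5 were noun, no tagging could satisfy rule 1; so word 5 is determiner.
So the tagging must be: verb preposition preposition determiner determiner verb verb.
Rule-by-rule: rule 1 satisfied; rule 2 satisfied; rule 3 satisfied; rule 4 satisfied.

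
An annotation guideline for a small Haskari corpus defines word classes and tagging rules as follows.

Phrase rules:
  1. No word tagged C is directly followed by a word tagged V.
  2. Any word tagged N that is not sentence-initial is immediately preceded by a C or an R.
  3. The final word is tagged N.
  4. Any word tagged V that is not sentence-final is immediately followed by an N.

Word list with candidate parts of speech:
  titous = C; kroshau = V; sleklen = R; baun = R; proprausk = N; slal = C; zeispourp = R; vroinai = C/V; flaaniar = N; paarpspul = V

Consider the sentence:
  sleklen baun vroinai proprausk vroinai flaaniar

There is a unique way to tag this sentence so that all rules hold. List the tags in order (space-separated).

R R C N C N

Candidates per position — 1:sleklen {R}; 2:baun {R}; 3:vroinai {C,V}; 4:proprausk {N}; 5:vroinai {C,V}; 6:flaaniar {N}.
If word 3 were V, no tagging could satisfy rule 2; so word 3 is C.
If word 5 were V, no tagging could satisfy rule 2; so word 5 is C.
That leaves exactly one tagging: R R C N C N.
Rule-by-rule: rule 1 satisfied; rule 2 satisfied; rule 3 satisfied; rule 4 satisfied.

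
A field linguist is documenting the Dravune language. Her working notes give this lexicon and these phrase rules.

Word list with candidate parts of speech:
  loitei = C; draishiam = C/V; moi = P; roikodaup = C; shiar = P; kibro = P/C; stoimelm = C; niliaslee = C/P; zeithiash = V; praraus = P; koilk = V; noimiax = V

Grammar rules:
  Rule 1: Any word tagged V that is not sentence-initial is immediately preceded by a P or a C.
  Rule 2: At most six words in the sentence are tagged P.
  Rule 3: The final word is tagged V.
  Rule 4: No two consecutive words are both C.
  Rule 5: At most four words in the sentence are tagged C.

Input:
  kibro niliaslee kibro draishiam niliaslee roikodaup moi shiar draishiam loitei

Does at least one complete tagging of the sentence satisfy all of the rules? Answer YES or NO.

NO

Candidates per position — 1:kibro {P,C}; 2:niliaslee {C,P}; 3:kibro {P,C}; 4:draishiam {C,V}; 5:niliaslee {C,P}; 6:roikodaup {C}; 7:moi {P}; 8:shiar {P}; 9:draishiam {C,V}; 10:loitei {C}.
Rule 3 cannot be satisfied by any choice of tags from the lexicon.
So there is no consistent tagging.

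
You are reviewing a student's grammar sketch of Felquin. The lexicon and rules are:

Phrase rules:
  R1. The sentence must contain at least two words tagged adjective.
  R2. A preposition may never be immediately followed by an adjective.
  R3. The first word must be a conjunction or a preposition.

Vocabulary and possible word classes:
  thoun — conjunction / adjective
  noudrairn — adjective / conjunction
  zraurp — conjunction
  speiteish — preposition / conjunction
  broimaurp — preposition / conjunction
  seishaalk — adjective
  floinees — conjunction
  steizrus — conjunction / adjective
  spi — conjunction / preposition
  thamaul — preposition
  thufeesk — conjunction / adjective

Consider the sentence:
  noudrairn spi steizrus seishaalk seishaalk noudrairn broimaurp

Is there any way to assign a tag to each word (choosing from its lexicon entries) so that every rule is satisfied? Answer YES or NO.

Candidates per position — 1:noudrairn {adjective,conjunction}; 2:spi {conjunction,preposition}; 3:steizrus {conjunction,adjective}; 4:seishaalk {adjective}; 5:seishaalk {adjective}; 6:noudrairn {adjective,conjunction}; 7:broimaurp {preposition,conjunction}.
One satisfying assignment: conjunction conjunction conjunction adjective adjective conjunction conjunction.
Check: rule 1 satisfied; rule 2 satisfied; rule 3 satisfied.

YES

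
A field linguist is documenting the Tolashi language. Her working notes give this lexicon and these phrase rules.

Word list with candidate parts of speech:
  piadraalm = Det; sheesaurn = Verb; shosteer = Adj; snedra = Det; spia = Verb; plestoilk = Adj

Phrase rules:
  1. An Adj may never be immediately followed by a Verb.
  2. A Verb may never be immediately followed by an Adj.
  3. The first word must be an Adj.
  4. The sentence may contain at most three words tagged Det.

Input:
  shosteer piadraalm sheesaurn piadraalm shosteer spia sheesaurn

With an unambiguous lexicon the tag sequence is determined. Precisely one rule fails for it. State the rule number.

1

Fixed tagging: Adj Det Verb Det Adj Verb Verb.
Checking each rule: R1 violated, R2 holds, R3 holds, R4 holds.
Only rule 1 fails.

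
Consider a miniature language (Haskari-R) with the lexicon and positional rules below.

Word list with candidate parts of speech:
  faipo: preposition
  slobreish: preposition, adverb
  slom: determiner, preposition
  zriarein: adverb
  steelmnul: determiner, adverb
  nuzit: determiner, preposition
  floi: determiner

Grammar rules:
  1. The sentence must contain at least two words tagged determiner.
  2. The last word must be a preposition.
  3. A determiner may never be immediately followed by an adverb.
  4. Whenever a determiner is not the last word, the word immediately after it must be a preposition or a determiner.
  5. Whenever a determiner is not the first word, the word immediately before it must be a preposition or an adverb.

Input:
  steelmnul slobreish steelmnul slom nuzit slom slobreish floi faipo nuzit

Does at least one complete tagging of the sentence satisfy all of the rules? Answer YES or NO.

YES

Candidates per position — 1:steelmnul {determiner,adverb}; 2:slobreish {preposition,adverb}; 3:steelmnul {determiner,adverb}; 4:slom {determiner,preposition}; 5:nuzit {determiner,preposition}; 6:slom {determiner,preposition}; 7:slobreish {preposition,adverb}; 8:floi {determiner}; 9:faipo {preposition}; 10:nuzit {determiner,preposition}.
One satisfying assignment: adverb preposition adverb determiner preposition preposition preposition determiner preposition preposition.
Checking: rule 1 ✓; rule 2 ✓; rule 3 ✓; rule 4 ✓; rule 5 ✓.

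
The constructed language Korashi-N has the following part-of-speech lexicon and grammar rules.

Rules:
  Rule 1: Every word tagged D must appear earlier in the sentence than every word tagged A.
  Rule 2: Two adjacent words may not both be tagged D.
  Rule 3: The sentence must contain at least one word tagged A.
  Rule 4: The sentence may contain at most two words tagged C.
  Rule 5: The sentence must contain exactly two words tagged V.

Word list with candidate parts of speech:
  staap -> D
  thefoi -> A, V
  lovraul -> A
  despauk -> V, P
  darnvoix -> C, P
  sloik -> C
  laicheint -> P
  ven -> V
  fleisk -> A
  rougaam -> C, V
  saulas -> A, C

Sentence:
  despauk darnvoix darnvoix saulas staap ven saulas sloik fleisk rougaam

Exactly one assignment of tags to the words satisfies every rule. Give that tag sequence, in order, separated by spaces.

Candidates per position — 1:despauk {V,P}; 2:darnvoix {C,P}; 3:darnvoix {C,P}; 4:saulas {A,C}; 5:staap {D}; 6:ven {V}; 7:saulas {A,C}; 8:sloik {C}; 9:fleisk {A}; 10:rougaam {C,V}.
At position 4, choosing A makes rule 1 impossible to satisfy; hence C.
At position 7, choosing C makes rule 4 impossible to satisfy; hence A.
At position 10, choosing C makes rule 4 impossible to satisfy; hence V.
At position 1, choosing V makes rule 5 impossible to satisfy; hence P.
At position 2, choosing C makes rule 4 impossible to satisfy; hence P.
At position 3, choosing C makes rule 4 impossible to satisfy; hence P.
The only consistent sequence is: P P P C D V A C A V.
Rule-by-rule: rule 1 ✓; rule 2 ✓; rule 3 ✓; rule 4 ✓; rule 5 ✓.

P P P C D V A C A V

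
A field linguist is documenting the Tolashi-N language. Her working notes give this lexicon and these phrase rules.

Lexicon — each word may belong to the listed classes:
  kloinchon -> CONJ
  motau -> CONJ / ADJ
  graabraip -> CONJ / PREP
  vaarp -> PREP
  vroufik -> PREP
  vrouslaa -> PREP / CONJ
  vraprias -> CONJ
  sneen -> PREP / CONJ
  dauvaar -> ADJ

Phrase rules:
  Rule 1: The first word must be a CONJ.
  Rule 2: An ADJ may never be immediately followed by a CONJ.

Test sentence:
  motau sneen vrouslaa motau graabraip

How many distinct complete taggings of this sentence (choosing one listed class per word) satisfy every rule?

12

Candidates per position — 1:motau {CONJ,ADJ}; 2:sneen {PREP,CONJ}; 3:vrouslaa {PREP,CONJ}; 4:motau {CONJ,ADJ}; 5:graabraip {CONJ,PREP}.
There are 32 candidate sequences in total.
Checking each against the rules leaves 12 sequences.
Count = 12.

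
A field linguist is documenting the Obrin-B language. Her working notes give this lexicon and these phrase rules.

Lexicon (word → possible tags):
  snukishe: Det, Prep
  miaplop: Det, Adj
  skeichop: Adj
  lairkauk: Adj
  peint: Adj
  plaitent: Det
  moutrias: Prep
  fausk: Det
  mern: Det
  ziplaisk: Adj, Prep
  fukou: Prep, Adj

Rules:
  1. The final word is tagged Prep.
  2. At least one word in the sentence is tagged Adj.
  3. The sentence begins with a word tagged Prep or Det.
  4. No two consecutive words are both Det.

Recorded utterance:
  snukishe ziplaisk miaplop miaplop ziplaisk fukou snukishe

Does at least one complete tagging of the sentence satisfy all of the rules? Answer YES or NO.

YES

Candidates per position — 1:snukishe {Det,Prep}; 2:ziplaisk {Adj,Prep}; 3:miaplop {Det,Adj}; 4:miaplop {Det,Adj}; 5:ziplaisk {Adj,Prep}; 6:fukou {Prep,Adj}; 7:snukishe {Det,Prep}.
One satisfying assignment: Prep Adj Adj Det Adj Prep Prep.
Verifying each rule — rule 1 ok; rule 2 ok; rule 3 ok; rule 4 ok.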